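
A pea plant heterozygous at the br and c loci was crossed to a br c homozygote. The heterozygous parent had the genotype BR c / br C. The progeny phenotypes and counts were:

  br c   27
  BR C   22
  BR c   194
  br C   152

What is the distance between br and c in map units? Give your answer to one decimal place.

The recombinant classes are BR C and br c: 22 + 27 = 49.
Recombination frequency = 49/395 = 0.1241 ≈ 12.4%, i.e. 12.4 map units.

12.4 map units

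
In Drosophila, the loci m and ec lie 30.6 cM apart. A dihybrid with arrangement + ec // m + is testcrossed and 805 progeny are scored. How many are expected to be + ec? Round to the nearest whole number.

279

A map distance of 30.6 cM corresponds to a recombination frequency of 0.306.
The F1 is + ec / m +, so + ec is a parental gamete class with expected frequency (1 − r)/2 = 0.694/2 = 0.3470.
Expected number = 0.3470 × 805 = 279.33 ≈ 279.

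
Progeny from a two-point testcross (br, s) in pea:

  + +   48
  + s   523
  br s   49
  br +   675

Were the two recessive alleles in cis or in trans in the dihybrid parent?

trans

The two most frequent classes are + s (523) and br + (675); these are the parental (non-recombinant) types.
So the F1 carried + s on one chromosome and br + on the other — the recessive alleles are on opposite chromosomes (trans / repulsion).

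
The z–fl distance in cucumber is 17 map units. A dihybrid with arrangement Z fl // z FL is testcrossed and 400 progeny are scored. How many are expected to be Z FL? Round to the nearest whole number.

A map distance of 17 map units corresponds to a recombination frequency of 0.170.
The F1 is Z fl / z FL, so Z FL is a recombinant gamete class with expected frequency r/2 = 0.170/2 = 0.0850.
Expected number = 0.0850 × 400 = 34.00 ≈ 34.

34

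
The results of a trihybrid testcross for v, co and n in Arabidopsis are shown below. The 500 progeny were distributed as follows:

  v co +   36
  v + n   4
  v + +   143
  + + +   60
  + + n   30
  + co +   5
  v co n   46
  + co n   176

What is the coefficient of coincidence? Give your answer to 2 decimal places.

0.52

The two most frequent reciprocal classes, + co n and v + +, are the parental types, so the F1 was + co n / v + +.
The two rarest classes, + co + and v + n, are the double crossovers. Comparing them with the parentals, only the n allele has switched, so n is the middle locus and the order is v – n – co.
v–n: (106 + 9)/500 = 0.2300; n–co: (66 + 9)/500 = 0.1500.
Expected DCO frequency = 0.2300 × 0.1500 ≈ 0.03450; observed = 9/500 ≈ 0.01800.
Coefficient of coincidence = 0.01800/0.03450 ≈ 0.52.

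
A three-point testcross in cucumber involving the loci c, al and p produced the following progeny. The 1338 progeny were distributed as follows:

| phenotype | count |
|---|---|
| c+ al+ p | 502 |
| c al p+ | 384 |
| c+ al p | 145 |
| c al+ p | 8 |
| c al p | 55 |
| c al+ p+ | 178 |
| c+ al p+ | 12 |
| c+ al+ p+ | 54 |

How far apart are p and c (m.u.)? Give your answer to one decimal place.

9.6 m.u.

The two most frequent reciprocal classes, c al p+ and c+ al+ p, are the parental types, so the F1 was c al p+ / c+ al+ p.
The two rarest classes, c+ al p+ and c al+ p, are the double crossovers. Comparing them with the parentals, only the c allele has switched, so c is the middle locus and the order is p – c – al.
Crossovers in the p–c interval produce the single-crossover classes c al p and c+ al+ p+ (55 + 54 = 109) plus the double crossovers (20).
RF(p–c) = (109 + 20) / 1338 = 129/1338 = 0.0964 → 9.6 m.u.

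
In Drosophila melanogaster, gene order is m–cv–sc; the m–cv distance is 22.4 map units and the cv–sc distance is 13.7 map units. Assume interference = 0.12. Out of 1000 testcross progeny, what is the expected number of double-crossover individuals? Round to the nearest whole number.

Map distances give recombination frequencies of 0.224 and 0.137 for the two intervals.
With interference 0.12 (so coincidence = 0.88), expected double-crossover frequency = 0.224 × 0.137 × 0.88 = 0.02701.
Expected number = 0.02701 × 1000 = 27.01 ≈ 27.

27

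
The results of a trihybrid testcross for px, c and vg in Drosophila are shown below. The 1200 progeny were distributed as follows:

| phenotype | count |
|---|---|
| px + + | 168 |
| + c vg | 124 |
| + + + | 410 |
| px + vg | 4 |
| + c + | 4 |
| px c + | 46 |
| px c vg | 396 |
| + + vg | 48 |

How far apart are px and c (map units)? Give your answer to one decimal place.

25.0 map units

The two most frequent reciprocal classes, px c vg and + + +, are the parental types, so the F1 was px c vg / + + +.
The two rarest classes, px + vg and + c +, are the double crossovers. Comparing them with the parentals, only the c allele has switched, so c is the middle locus and the order is vg – c – px.
Crossovers in the c–px interval produce the single-crossover classes + c vg and px + + (124 + 168 = 292) plus the double crossovers (8).
RF(c–px) = (292 + 8) / 1200 = 300/1200 = 0.2500 → 25.0 map units.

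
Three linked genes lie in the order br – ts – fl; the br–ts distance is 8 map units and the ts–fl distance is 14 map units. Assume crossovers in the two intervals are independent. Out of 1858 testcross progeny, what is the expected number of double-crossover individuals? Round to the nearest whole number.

Map distances give recombination frequencies of 0.080 and 0.140 for the two intervals.
With no interference, expected double-crossover frequency = 0.080 × 0.140 = 0.01120.
Expected number = 0.01120 × 1858 = 20.81 ≈ 21.

21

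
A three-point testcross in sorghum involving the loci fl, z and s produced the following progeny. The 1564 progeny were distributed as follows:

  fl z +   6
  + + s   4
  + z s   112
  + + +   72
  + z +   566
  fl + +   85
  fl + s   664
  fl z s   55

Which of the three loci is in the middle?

The two most frequent reciprocal classes, fl + s and + z +, are the parental types, so the F1 was fl + s / + z +.
The two rarest classes, + + s and fl z +, are the double crossovers. Comparing them with the parentals, only the fl allele has switched, so fl is the middle locus and the order is z – fl – s.

fl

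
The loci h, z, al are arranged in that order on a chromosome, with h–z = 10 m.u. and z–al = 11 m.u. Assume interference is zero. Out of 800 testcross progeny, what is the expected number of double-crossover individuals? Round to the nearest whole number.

Map distances give recombination frequencies of 0.100 and 0.110 for the two intervals.
With no interference, expected double-crossover frequency = 0.100 × 0.110 = 0.01100.
Expected number = 0.01100 × 800 = 8.80 ≈ 9.

9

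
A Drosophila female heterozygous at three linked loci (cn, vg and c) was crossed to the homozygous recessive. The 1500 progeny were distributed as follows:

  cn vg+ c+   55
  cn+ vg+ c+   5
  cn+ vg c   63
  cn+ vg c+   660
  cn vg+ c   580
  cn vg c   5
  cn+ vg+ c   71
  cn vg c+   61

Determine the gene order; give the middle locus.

vg

The two most frequent reciprocal classes, cn+ vg c+ and cn vg+ c, are the parental types, so the F1 was cn+ vg c+ / cn vg+ c.
The two rarest classes, cn+ vg+ c+ and cn vg c, are the double crossovers. Comparing them with the parentals, only the vg allele has switched, so vg is the middle locus and the order is cn – vg – c.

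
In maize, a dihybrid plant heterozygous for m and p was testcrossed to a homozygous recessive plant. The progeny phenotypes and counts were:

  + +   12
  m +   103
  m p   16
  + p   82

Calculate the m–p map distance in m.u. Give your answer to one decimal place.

The two most frequent classes, + p (82) and m + (103), are the parental types, so the F1 was + p / m +.
The recombinant classes are + + and m p: 12 + 16 = 28.
Recombination frequency = 28/213 = 0.1315 ≈ 13.1%, i.e. 13.1 m.u.

13.1 m.u.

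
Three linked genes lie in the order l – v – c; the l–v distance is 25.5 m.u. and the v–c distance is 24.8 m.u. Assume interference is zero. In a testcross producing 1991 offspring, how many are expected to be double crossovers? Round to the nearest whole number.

126

Map distances give recombination frequencies of 0.255 and 0.248 for the two intervals.
With no interference, expected double-crossover frequency = 0.255 × 0.248 = 0.06324.
Expected number = 0.06324 × 1991 = 125.91 ≈ 126.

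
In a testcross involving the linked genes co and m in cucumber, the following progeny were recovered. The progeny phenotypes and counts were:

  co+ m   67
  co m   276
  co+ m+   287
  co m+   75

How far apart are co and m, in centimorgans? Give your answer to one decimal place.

20.1 centimorgans

The two most frequent classes, co+ m+ (287) and co m (276), are the parental types, so the F1 was co+ m+ / co m.
The recombinant classes are co+ m and co m+: 67 + 75 = 142.
Recombination frequency = 142/705 = 0.2014 ≈ 20.1%, i.e. 20.1 centimorgans.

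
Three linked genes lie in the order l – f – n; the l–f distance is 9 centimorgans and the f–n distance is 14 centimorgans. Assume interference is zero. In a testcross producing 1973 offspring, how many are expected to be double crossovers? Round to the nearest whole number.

25

Map distances give recombination frequencies of 0.090 and 0.140 for the two intervals.
With no interference, expected double-crossover frequency = 0.090 × 0.140 = 0.01260.
Expected number = 0.01260 × 1973 = 24.86 ≈ 25.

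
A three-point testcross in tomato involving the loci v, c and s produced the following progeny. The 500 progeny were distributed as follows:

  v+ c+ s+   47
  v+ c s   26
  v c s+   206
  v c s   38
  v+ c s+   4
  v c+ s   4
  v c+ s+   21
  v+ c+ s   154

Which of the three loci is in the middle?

The two most frequent reciprocal classes, v c s+ and v+ c+ s, are the parental types, so the F1 was v c s+ / v+ c+ s.
The two rarest classes, v+ c s+ and v c+ s, are the double crossovers. Comparing them with the parentals, only the v allele has switched, so v is the middle locus and the order is c – v – s.

v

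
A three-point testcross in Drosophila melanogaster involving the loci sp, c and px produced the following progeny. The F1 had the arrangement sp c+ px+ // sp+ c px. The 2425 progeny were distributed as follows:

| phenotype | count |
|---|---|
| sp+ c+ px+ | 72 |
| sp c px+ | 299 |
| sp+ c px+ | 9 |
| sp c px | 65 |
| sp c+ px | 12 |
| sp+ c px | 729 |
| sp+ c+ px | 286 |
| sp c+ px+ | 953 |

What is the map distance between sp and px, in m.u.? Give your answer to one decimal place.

The two rarest classes, sp c+ px and sp+ c px+, are the double crossovers. Comparing them with the parentals, only the px allele has switched, so px is the middle locus and the order is sp – px – c.
Crossovers in the sp–px interval produce the single-crossover classes sp+ c+ px+ and sp c px (72 + 65 = 137) plus the double crossovers (21).
RF(sp–px) = (137 + 21) / 2425 = 158/2425 = 0.0652 → 6.5 m.u.

6.5 m.u.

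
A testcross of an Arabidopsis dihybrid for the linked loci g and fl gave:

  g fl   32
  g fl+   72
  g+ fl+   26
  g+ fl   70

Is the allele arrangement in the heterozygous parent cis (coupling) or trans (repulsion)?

trans

The two most frequent classes are g+ fl (70) and g fl+ (72); these are the parental (non-recombinant) types.
So the F1 carried g+ fl on one chromosome and g fl+ on the other — the recessive alleles are on opposite chromosomes (trans / repulsion).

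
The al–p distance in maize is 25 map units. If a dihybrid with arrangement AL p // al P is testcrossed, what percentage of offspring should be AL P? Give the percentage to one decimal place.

12.5%

A map distance of 25 map units corresponds to a recombination frequency of 0.250.
The F1 is AL p / al P, so AL P is a recombinant gamete class with expected frequency r/2 = 0.250/2 = 0.1250.
That is 0.1250 = 12.5% of the progeny.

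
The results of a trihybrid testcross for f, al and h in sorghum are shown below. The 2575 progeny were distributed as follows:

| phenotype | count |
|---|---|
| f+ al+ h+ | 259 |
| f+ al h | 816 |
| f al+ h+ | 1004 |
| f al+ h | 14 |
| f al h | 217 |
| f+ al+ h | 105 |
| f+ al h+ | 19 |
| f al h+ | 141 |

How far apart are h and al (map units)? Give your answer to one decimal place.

10.8 map units

The two most frequent reciprocal classes, f+ al h and f al+ h+, are the parental types, so the F1 was f+ al h / f al+ h+.
The two rarest classes, f+ al h+ and f al+ h, are the double crossovers. Comparing them with the parentals, only the h allele has switched, so h is the middle locus and the order is al – h – f.
Crossovers in the al–h interval produce the single-crossover classes f+ al+ h and f al h+ (105 + 141 = 246) plus the double crossovers (33).
RF(al–h) = (246 + 33) / 2575 = 279/2575 = 0.1083 → 10.8 map units.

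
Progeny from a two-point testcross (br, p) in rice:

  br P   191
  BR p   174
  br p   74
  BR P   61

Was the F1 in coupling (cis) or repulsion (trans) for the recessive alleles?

trans

The two most frequent classes are BR p (174) and br P (191); these are the parental (non-recombinant) types.
So the F1 carried BR p on one chromosome and br P on the other — the recessive alleles are on opposite chromosomes (trans / repulsion).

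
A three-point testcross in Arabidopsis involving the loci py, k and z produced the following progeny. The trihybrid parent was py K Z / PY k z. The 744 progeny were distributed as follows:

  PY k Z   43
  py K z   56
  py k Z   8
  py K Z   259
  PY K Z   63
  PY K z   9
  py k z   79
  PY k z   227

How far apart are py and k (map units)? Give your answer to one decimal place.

21.4 map units

The two rarest classes, py k Z and PY K z, are the double crossovers. Comparing them with the parentals, only the k allele has switched, so k is the middle locus and the order is z – k – py.
Crossovers in the k–py interval produce the single-crossover classes PY K Z and py k z (63 + 79 = 142) plus the double crossovers (17).
RF(k–py) = (142 + 17) / 744 = 159/744 = 0.2137 → 21.4 map units.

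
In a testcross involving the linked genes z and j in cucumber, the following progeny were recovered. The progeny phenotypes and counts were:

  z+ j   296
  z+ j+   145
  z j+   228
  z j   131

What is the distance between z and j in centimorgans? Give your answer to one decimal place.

34.5 centimorgans

The two most frequent classes, z+ j (296) and z j+ (228), are the parental types, so the F1 was z+ j / z j+.
The recombinant classes are z+ j+ and z j: 145 + 131 = 276.
Recombination frequency = 276/800 = 0.3450 ≈ 34.5%, i.e. 34.5 centimorgans.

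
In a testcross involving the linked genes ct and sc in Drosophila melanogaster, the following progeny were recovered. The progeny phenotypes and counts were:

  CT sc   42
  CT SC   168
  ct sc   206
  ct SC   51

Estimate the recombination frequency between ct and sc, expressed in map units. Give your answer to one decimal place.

19.9 map units

The two most frequent classes, CT SC (168) and ct sc (206), are the parental types, so the F1 was CT SC / ct sc.
The recombinant classes are CT sc and ct SC: 42 + 51 = 93.
Recombination frequency = 93/467 = 0.1991 ≈ 19.9%, i.e. 19.9 map units.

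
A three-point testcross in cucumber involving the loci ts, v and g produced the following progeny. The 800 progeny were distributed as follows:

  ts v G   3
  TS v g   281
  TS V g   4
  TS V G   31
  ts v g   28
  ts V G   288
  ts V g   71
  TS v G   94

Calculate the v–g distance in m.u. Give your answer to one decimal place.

The two most frequent reciprocal classes, TS v g and ts V G, are the parental types, so the F1 was TS v g / ts V G.
The two rarest classes, TS V g and ts v G, are the double crossovers. Comparing them with the parentals, only the v allele has switched, so v is the middle locus and the order is ts – v – g.
Crossovers in the v–g interval produce the single-crossover classes TS v G and ts V g (94 + 71 = 165) plus the double crossovers (7).
RF(v–g) = (165 + 7) / 800 = 172/800 = 0.2150 → 21.5 m.u.

21.5 m.u.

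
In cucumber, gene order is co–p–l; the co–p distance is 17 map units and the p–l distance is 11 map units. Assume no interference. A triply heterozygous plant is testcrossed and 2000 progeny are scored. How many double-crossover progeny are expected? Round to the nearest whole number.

37

Map distances give recombination frequencies of 0.170 and 0.110 for the two intervals.
With no interference, expected double-crossover frequency = 0.170 × 0.110 = 0.01870.
Expected number = 0.01870 × 2000 = 37.40 ≈ 37.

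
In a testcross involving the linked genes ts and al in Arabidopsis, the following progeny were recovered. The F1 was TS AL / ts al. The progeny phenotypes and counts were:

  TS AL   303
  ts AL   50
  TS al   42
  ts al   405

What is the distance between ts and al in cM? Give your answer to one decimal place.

11.5 cM

The recombinant classes are TS al and ts AL: 42 + 50 = 92.
Recombination frequency = 92/800 = 0.1150 ≈ 11.5%, i.e. 11.5 cM.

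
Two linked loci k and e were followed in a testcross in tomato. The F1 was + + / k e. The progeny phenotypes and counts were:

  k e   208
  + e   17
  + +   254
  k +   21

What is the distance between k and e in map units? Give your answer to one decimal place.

The recombinant classes are + e and k +: 17 + 21 = 38.
Recombination frequency = 38/500 = 0.0760 ≈ 7.6%, i.e. 7.6 map units.

7.6 map units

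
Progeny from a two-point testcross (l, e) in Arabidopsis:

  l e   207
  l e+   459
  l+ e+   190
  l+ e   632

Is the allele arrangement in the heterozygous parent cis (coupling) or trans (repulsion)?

The two most frequent classes are l+ e (632) and l e+ (459); these are the parental (non-recombinant) types.
So the F1 carried l+ e on one chromosome and l e+ on the other — the recessive alleles are on opposite chromosomes (trans / repulsion).

trans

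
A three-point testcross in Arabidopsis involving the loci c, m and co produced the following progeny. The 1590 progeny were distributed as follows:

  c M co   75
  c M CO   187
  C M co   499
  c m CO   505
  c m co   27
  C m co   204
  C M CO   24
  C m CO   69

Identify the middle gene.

The two most frequent reciprocal classes, c m CO and C M co, are the parental types, so the F1 was c m CO / C M co.
The two rarest classes, c m co and C M CO, are the double crossovers. Comparing them with the parentals, only the co allele has switched, so co is the middle locus and the order is c – co – m.

co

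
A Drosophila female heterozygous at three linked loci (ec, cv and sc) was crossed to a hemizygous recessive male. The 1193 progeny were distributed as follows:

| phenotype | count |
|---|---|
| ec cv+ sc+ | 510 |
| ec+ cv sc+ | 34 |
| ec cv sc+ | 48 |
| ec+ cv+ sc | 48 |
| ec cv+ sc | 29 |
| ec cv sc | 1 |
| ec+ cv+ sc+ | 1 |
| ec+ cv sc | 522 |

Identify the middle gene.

ec

The two most frequent reciprocal classes, ec cv+ sc+ and ec+ cv sc, are the parental types, so the F1 was ec cv+ sc+ / ec+ cv sc.
The two rarest classes, ec+ cv+ sc+ and ec cv sc, are the double crossovers. Comparing them with the parentals, only the ec allele has switched, so ec is the middle locus and the order is sc – ec – cv.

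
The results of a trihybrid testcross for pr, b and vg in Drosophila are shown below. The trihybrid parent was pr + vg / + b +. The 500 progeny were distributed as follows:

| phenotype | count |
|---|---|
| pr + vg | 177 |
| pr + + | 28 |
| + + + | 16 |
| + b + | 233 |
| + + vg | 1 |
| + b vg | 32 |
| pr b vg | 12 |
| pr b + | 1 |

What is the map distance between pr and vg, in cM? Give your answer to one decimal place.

The two rarest classes, + + vg and pr b +, are the double crossovers. Comparing them with the parentals, only the pr allele has switched, so pr is the middle locus and the order is vg – pr – b.
Crossovers in the vg–pr interval produce the single-crossover classes pr + + and + b vg (28 + 32 = 60) plus the double crossovers (2).
RF(vg–pr) = (60 + 2) / 500 = 62/500 = 0.1240 → 12.4 cM.

12.4 cM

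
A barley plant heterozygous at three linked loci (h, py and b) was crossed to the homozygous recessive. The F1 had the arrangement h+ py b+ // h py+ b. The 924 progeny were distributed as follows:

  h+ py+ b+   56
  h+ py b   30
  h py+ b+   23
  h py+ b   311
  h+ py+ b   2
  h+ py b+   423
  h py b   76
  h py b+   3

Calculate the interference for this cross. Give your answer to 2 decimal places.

The two rarest classes, h py b+ and h+ py+ b, are the double crossovers. Comparing them with the parentals, only the h allele has switched, so h is the middle locus and the order is py – h – b.
py–h: (132 + 5)/924 = 0.1483; h–b: (53 + 5)/924 = 0.0628.
Expected DCO frequency = 0.1483 × 0.0628 ≈ 0.00931; observed = 5/924 ≈ 0.00541.
Coefficient of coincidence = 0.00541/0.00931 ≈ 0.58; interference = 1 − 0.58 = 0.42.

0.42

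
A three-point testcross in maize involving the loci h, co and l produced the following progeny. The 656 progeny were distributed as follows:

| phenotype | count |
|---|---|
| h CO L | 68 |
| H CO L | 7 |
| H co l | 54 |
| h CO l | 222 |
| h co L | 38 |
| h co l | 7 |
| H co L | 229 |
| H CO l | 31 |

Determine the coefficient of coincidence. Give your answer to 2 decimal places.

0.81

The two most frequent reciprocal classes, h CO l and H co L, are the parental types, so the F1 was h CO l / H co L.
The two rarest classes, h co l and H CO L, are the double crossovers. Comparing them with the parentals, only the co allele has switched, so co is the middle locus and the order is l – co – h.
l–co: (122 + 14)/656 = 0.2073; co–h: (69 + 14)/656 = 0.1265.
Expected DCO frequency = 0.2073 × 0.1265 ≈ 0.02622; observed = 14/656 ≈ 0.02134.
Coefficient of coincidence = 0.02134/0.02622 ≈ 0.81.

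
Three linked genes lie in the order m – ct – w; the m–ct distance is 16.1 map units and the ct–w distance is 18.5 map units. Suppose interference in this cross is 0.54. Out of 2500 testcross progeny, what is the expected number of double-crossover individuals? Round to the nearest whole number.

Map distances give recombination frequencies of 0.161 and 0.185 for the two intervals.
With interference 0.54 (so coincidence = 0.46), expected double-crossover frequency = 0.161 × 0.185 × 0.46 = 0.01370.
Expected number = 0.01370 × 2500 = 34.25 ≈ 34.

34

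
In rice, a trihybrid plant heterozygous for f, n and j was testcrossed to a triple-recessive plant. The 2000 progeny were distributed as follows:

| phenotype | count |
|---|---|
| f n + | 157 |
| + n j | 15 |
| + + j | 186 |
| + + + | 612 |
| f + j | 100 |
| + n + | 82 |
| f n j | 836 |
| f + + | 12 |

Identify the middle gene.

f

The two most frequent reciprocal classes, + + + and f n j, are the parental types, so the F1 was + + + / f n j.
The two rarest classes, f + + and + n j, are the double crossovers. Comparing them with the parentals, only the f allele has switched, so f is the middle locus and the order is n – f – j.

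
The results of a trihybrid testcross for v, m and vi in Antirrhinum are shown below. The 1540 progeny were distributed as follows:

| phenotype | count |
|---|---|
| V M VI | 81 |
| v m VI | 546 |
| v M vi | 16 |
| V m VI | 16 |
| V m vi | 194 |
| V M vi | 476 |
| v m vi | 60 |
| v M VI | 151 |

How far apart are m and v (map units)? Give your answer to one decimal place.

24.5 map units

The two most frequent reciprocal classes, V M vi and v m VI, are the parental types, so the F1 was V M vi / v m VI.
The two rarest classes, v M vi and V m VI, are the double crossovers. Comparing them with the parentals, only the v allele has switched, so v is the middle locus and the order is m – v – vi.
Crossovers in the m–v interval produce the single-crossover classes V m vi and v M VI (194 + 151 = 345) plus the double crossovers (32).
RF(m–v) = (345 + 32) / 1540 = 377/1540 = 0.2448 → 24.5 map units.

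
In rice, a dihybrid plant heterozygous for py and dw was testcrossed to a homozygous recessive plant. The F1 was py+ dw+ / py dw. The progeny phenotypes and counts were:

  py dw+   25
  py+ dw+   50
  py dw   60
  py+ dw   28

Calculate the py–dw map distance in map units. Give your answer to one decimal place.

32.5 map units

The recombinant classes are py+ dw and py dw+: 28 + 25 = 53.
Recombination frequency = 53/163 = 0.3252 ≈ 32.5%, i.e. 32.5 map units.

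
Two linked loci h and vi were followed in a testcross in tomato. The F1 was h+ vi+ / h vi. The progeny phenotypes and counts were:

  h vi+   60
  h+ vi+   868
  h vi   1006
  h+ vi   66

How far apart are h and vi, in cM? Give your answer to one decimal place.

6.3 cM

The recombinant classes are h+ vi and h vi+: 66 + 60 = 126.
Recombination frequency = 126/2000 = 0.0630 ≈ 6.3%, i.e. 6.3 cM.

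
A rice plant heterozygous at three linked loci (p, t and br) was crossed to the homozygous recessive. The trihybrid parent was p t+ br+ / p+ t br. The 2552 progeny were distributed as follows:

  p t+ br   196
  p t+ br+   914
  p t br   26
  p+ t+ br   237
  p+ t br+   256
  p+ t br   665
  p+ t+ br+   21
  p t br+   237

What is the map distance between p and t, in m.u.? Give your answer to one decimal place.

The two rarest classes, p+ t+ br+ and p t br, are the double crossovers. Comparing them with the parentals, only the p allele has switched, so p is the middle locus and the order is t – p – br.
Crossovers in the t–p interval produce the single-crossover classes p t br+ and p+ t+ br (237 + 237 = 474) plus the double crossovers (47).
RF(t–p) = (474 + 47) / 2552 = 521/2552 = 0.2042 → 20.4 m.u.

20.4 m.u.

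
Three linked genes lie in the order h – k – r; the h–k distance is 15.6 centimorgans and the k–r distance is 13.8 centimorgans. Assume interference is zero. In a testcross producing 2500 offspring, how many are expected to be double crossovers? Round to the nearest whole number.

54

Map distances give recombination frequencies of 0.156 and 0.138 for the two intervals.
With no interference, expected double-crossover frequency = 0.156 × 0.138 = 0.02153.
Expected number = 0.02153 × 2500 = 53.82 ≈ 54.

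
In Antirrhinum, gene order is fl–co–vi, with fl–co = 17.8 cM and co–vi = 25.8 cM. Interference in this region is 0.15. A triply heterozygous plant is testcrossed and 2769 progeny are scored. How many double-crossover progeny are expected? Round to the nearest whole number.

108

Map distances give recombination frequencies of 0.178 and 0.258 for the two intervals.
With interference 0.15 (so coincidence = 0.85), expected double-crossover frequency = 0.178 × 0.258 × 0.85 = 0.03904.
Expected number = 0.03904 × 2769 = 108.09 ≈ 108.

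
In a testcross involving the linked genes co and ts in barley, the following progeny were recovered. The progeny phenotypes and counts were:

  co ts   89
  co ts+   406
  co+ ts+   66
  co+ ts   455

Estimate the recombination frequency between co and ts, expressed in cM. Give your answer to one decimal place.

The two most frequent classes, co+ ts (455) and co ts+ (406), are the parental types, so the F1 was co+ ts / co ts+.
The recombinant classes are co+ ts+ and co ts: 66 + 89 = 155.
Recombination frequency = 155/1016 = 0.1526 ≈ 15.3%, i.e. 15.3 cM.

15.3 cM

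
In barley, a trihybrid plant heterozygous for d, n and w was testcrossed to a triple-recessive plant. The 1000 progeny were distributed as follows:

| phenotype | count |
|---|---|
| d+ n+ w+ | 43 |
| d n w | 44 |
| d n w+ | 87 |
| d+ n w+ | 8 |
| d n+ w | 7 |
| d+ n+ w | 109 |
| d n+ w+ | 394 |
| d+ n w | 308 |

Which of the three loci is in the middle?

The two most frequent reciprocal classes, d n+ w+ and d+ n w, are the parental types, so the F1 was d n+ w+ / d+ n w.
The two rarest classes, d n+ w and d+ n w+, are the double crossovers. Comparing them with the parentals, only the w allele has switched, so w is the middle locus and the order is d – w – n.

w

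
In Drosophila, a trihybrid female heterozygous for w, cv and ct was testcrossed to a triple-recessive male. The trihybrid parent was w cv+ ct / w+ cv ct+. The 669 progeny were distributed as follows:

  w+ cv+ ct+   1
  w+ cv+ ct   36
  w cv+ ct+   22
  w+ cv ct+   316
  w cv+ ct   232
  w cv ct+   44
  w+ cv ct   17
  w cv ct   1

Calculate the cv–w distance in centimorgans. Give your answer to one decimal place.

The two rarest classes, w cv ct and w+ cv+ ct+, are the double crossovers. Comparing them with the parentals, only the cv allele has switched, so cv is the middle locus and the order is w – cv – ct.
Crossovers in the w–cv interval produce the single-crossover classes w+ cv+ ct and w cv ct+ (36 + 44 = 80) plus the double crossovers (2).
RF(w–cv) = (80 + 2) / 669 = 82/669 = 0.1226 → 12.3 centimorgans.

12.3 centimorgans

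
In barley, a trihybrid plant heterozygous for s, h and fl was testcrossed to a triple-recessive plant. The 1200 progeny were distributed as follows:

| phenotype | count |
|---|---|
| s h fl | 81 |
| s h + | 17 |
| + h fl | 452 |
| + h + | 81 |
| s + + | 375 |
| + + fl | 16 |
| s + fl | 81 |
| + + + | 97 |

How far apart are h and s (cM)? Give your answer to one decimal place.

The two most frequent reciprocal classes, s + + and + h fl, are the parental types, so the F1 was s + + / + h fl.
The two rarest classes, s h + and + + fl, are the double crossovers. Comparing them with the parentals, only the h allele has switched, so h is the middle locus and the order is s – h – fl.
Crossovers in the s–h interval produce the single-crossover classes + + + and s h fl (97 + 81 = 178) plus the double crossovers (33).
RF(s–h) = (178 + 33) / 1200 = 211/1200 = 0.1758 → 17.6 cM.

17.6 cM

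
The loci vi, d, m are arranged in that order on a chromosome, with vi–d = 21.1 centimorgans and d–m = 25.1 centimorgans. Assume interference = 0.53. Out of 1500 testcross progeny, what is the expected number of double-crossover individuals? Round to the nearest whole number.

Map distances give recombination frequencies of 0.211 and 0.251 for the two intervals.
With interference 0.53 (so coincidence = 0.47), expected double-crossover frequency = 0.211 × 0.251 × 0.47 = 0.02489.
Expected number = 0.02489 × 1500 = 37.34 ≈ 37.

37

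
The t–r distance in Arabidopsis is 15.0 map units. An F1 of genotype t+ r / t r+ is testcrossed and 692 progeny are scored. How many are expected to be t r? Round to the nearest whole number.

52

A map distance of 15.0 map units corresponds to a recombination frequency of 0.150.
The F1 is t+ r / t r+, so t r is a recombinant gamete class with expected frequency r/2 = 0.150/2 = 0.0750.
Expected number = 0.0750 × 692 = 51.90 ≈ 52.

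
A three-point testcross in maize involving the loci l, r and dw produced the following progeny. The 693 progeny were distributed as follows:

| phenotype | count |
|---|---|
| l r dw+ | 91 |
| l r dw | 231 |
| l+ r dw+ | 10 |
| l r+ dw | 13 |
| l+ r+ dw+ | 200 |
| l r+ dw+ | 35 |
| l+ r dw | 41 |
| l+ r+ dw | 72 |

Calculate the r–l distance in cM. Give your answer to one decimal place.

The two most frequent reciprocal classes, l+ r+ dw+ and l r dw, are the parental types, so the F1 was l+ r+ dw+ / l r dw.
The two rarest classes, l+ r dw+ and l r+ dw, are the double crossovers. Comparing them with the parentals, only the r allele has switched, so r is the middle locus and the order is dw – r – l.
Crossovers in the r–l interval produce the single-crossover classes l r+ dw+ and l+ r dw (35 + 41 = 76) plus the double crossovers (23).
RF(r–l) = (76 + 23) / 693 = 99/693 = 0.1429 → 14.3 cM.

14.3 cM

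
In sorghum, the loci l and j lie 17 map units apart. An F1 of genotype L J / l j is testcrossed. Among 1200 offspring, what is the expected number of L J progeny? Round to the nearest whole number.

A map distance of 17 map units corresponds to a recombination frequency of 0.170.
The F1 is L J / l j, so L J is a parental gamete class with expected frequency (1 − r)/2 = 0.830/2 = 0.4150.
Expected number = 0.4150 × 1200 = 498.00 ≈ 498.

498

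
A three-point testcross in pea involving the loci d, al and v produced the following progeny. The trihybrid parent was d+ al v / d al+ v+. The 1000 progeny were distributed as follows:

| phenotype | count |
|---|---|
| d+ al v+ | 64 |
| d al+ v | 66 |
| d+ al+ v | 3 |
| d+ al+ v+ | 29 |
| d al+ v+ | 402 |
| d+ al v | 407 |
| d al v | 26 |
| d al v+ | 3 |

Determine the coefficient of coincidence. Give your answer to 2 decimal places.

0.72

The two rarest classes, d+ al+ v and d al v+, are the double crossovers. Comparing them with the parentals, only the al allele has switched, so al is the middle locus and the order is d – al – v.
d–al: (55 + 6)/1000 = 0.0610; al–v: (130 + 6)/1000 = 0.1360.
Expected DCO frequency = 0.0610 × 0.1360 ≈ 0.00830; observed = 6/1000 ≈ 0.00600.
Coefficient of coincidence = 0.00600/0.00830 ≈ 0.72.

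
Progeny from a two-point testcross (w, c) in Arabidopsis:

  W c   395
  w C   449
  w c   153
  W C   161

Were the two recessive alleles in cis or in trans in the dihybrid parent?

trans

The two most frequent classes are W c (395) and w C (449); these are the parental (non-recombinant) types.
So the F1 carried W c on one chromosome and w C on the other — the recessive alleles are on opposite chromosomes (trans / repulsion).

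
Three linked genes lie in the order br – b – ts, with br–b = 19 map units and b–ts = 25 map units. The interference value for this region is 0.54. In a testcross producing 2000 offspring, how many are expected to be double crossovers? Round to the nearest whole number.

Map distances give recombination frequencies of 0.190 and 0.250 for the two intervals.
With interference 0.54 (so coincidence = 0.46), expected double-crossover frequency = 0.190 × 0.250 × 0.46 = 0.02185.
Expected number = 0.02185 × 2000 = 43.70 ≈ 44.

44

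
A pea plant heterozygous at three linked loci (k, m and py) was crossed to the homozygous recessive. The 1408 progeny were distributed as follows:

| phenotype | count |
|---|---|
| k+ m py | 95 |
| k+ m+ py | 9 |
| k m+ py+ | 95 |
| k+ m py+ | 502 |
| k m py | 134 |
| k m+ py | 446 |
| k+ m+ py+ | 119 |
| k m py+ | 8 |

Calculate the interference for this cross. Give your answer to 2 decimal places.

0.57

The two most frequent reciprocal classes, k+ m py+ and k m+ py, are the parental types, so the F1 was k+ m py+ / k m+ py.
The two rarest classes, k m py+ and k+ m+ py, are the double crossovers. Comparing them with the parentals, only the k allele has switched, so k is the middle locus and the order is py – k – m.
py–k: (190 + 17)/1408 = 0.1470; k–m: (253 + 17)/1408 = 0.1918.
Expected DCO frequency = 0.1470 × 0.1918 ≈ 0.02819; observed = 17/1408 ≈ 0.01207.
Coefficient of coincidence = 0.01207/0.02819 ≈ 0.43; interference = 1 − 0.43 = 0.57.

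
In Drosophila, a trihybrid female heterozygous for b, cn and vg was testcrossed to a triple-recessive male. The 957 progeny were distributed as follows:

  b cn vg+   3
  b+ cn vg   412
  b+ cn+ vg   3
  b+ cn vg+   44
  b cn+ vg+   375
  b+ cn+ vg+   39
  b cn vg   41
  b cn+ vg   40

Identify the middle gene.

cn

The two most frequent reciprocal classes, b+ cn vg and b cn+ vg+, are the parental types, so the F1 was b+ cn vg / b cn+ vg+.
The two rarest classes, b+ cn+ vg and b cn vg+, are the double crossovers. Comparing them with the parentals, only the cn allele has switched, so cn is the middle locus and the order is vg – cn – b.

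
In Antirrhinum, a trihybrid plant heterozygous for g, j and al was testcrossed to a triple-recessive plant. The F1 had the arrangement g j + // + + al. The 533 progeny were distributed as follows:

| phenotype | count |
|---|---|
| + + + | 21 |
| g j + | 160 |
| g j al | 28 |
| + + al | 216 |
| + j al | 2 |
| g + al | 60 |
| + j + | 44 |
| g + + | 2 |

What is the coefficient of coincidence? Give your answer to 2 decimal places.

The two rarest classes, g + + and + j al, are the double crossovers. Comparing them with the parentals, only the j allele has switched, so j is the middle locus and the order is al – j – g.
al–j: (49 + 4)/533 = 0.0994; j–g: (104 + 4)/533 = 0.2026.
Expected DCO frequency = 0.0994 × 0.2026 ≈ 0.02014; observed = 4/533 ≈ 0.00750.
Coefficient of coincidence = 0.00750/0.02014 ≈ 0.37.

0.37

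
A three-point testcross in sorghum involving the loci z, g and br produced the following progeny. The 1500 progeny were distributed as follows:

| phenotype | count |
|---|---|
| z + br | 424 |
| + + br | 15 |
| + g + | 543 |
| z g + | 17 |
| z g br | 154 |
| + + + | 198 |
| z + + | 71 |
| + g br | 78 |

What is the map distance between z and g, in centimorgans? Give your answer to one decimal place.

The two most frequent reciprocal classes, + g + and z + br, are the parental types, so the F1 was + g + / z + br.
The two rarest classes, z g + and + + br, are the double crossovers. Comparing them with the parentals, only the z allele has switched, so z is the middle locus and the order is br – z – g.
Crossovers in the z–g interval produce the single-crossover classes + + + and z g br (198 + 154 = 352) plus the double crossovers (32).
RF(z–g) = (352 + 32) / 1500 = 384/1500 = 0.2560 → 25.6 centimorgans.

25.6 centimorgans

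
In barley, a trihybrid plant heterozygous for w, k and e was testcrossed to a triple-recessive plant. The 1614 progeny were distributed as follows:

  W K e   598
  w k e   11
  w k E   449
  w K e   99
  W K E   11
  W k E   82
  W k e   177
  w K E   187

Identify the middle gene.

e

The two most frequent reciprocal classes, w k E and W K e, are the parental types, so the F1 was w k E / W K e.
The two rarest classes, w k e and W K E, are the double crossovers. Comparing them with the parentals, only the e allele has switched, so e is the middle locus and the order is w – e – k.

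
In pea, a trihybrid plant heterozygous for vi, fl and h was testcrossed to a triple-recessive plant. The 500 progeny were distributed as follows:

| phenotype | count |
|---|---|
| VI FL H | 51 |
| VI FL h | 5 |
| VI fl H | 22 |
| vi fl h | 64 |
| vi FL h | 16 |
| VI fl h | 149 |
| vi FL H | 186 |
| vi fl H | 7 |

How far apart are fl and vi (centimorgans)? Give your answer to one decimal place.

25.4 centimorgans

The two most frequent reciprocal classes, vi FL H and VI fl h, are the parental types, so the F1 was vi FL H / VI fl h.
The two rarest classes, vi fl H and VI FL h, are the double crossovers. Comparing them with the parentals, only the fl allele has switched, so fl is the middle locus and the order is h – fl – vi.
Crossovers in the fl–vi interval produce the single-crossover classes VI FL H and vi fl h (51 + 64 = 115) plus the double crossovers (12).
RF(fl–vi) = (115 + 12) / 500 = 127/500 = 0.2540 → 25.4 centimorgans.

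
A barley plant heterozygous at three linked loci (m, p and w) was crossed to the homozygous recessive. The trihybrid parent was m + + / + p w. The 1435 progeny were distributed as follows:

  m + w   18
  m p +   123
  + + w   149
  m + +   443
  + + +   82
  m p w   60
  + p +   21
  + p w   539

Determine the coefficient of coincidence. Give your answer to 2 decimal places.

0.99

The two rarest classes, m + w and + p +, are the double crossovers. Comparing them with the parentals, only the w allele has switched, so w is the middle locus and the order is p – w – m.
p–w: (272 + 39)/1435 = 0.2167; w–m: (142 + 39)/1435 = 0.1261.
Expected DCO frequency = 0.2167 × 0.1261 ≈ 0.02733; observed = 39/1435 ≈ 0.02718.
Coefficient of coincidence = 0.02718/0.02733 ≈ 0.99.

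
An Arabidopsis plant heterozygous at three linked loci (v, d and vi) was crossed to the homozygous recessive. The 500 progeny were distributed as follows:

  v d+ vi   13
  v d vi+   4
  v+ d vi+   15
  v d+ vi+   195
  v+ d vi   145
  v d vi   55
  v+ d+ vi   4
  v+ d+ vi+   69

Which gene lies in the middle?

d

The two most frequent reciprocal classes, v d+ vi+ and v+ d vi, are the parental types, so the F1 was v d+ vi+ / v+ d vi.
The two rarest classes, v d vi+ and v+ d+ vi, are the double crossovers. Comparing them with the parentals, only the d allele has switched, so d is the middle locus and the order is vi – d – v.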